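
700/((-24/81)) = -4725/2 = -2362.50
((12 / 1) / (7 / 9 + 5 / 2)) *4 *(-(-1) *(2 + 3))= 4320 / 59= 73.22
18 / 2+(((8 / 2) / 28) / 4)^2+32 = 32145 / 784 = 41.00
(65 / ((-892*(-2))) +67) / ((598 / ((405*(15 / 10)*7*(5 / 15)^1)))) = 339046155 / 2133664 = 158.90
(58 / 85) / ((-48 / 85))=-29 / 24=-1.21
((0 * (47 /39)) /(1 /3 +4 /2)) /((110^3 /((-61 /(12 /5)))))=0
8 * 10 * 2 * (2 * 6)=1920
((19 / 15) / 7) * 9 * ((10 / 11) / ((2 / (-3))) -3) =-2736 / 385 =-7.11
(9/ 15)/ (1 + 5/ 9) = 27/ 70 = 0.39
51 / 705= 17 / 235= 0.07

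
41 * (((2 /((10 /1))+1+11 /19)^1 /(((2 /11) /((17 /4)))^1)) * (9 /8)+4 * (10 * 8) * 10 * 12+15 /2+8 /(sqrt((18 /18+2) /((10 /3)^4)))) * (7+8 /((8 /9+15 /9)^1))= 7642400 * sqrt(3) /621+2233510763931 /139840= 15993217.58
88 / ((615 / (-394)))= -34672 / 615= -56.38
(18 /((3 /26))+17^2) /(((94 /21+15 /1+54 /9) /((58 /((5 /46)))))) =4986492 /535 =9320.55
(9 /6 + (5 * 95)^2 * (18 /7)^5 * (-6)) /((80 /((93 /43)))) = -475788493790847 /115632160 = -4114672.72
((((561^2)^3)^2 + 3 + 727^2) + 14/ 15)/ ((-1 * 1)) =-14576242809809535159754358027292809/ 15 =-971749520653969010650290500000000.00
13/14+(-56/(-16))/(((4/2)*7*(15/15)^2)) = 33/28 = 1.18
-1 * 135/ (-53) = 135/ 53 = 2.55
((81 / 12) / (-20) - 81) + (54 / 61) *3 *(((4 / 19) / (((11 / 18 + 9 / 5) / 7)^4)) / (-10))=-7304960219373 / 85628867120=-85.31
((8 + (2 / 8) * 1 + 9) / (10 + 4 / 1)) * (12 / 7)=207 / 98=2.11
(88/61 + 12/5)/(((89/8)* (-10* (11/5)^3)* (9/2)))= -46880/65033991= -0.00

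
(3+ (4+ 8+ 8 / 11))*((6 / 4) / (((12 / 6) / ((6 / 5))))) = 1557 / 110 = 14.15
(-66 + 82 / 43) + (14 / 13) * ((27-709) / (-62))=-29206 / 559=-52.25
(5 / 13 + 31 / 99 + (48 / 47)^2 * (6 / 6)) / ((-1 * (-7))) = 706990 / 2842983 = 0.25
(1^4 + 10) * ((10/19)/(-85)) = -22/323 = -0.07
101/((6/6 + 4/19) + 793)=1919/15090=0.13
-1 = -1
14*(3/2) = 21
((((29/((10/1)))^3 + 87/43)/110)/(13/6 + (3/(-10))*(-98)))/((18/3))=0.00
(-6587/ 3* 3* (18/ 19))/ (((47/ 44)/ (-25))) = 130422600/ 893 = 146049.94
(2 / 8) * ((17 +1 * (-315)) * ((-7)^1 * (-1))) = -1043 / 2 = -521.50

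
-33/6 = -11/2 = -5.50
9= 9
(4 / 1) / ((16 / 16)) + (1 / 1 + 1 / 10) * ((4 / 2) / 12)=251 / 60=4.18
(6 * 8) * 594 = 28512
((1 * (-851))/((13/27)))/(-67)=22977/871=26.38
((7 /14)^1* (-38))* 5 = -95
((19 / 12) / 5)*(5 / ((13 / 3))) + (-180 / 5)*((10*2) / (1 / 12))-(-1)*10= -448741 / 52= -8629.63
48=48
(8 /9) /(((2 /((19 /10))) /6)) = 76 /15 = 5.07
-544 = -544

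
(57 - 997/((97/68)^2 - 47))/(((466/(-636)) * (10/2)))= -98769066/4570295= -21.61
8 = 8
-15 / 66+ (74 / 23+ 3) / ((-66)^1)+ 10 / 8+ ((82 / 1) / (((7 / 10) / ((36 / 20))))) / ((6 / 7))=749675 / 3036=246.93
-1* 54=-54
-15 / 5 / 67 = -3 / 67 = -0.04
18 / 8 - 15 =-51 / 4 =-12.75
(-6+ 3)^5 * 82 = -19926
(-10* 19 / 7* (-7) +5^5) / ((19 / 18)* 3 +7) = 19890 / 61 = 326.07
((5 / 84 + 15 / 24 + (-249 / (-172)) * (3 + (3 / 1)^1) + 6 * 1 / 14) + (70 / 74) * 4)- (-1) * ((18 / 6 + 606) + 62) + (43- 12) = 191266729 / 267288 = 715.58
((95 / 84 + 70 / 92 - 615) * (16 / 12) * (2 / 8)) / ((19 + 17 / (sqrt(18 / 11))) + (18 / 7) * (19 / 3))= -292577675 / 43349986 + 140958475 * sqrt(22) / 260099916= -4.21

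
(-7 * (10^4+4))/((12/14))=-245098/3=-81699.33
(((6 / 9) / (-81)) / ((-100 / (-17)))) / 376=-17 / 4568400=-0.00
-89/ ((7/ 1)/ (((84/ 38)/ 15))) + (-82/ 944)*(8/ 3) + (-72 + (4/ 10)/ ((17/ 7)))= -4227259/ 57171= -73.94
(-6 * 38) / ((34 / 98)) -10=-11342 / 17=-667.18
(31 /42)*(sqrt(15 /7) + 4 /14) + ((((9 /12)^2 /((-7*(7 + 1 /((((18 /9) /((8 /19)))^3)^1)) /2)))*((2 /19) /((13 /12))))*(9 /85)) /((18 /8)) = 1646058887 /7809387495 + 31*sqrt(105) /294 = 1.29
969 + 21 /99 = 31984 /33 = 969.21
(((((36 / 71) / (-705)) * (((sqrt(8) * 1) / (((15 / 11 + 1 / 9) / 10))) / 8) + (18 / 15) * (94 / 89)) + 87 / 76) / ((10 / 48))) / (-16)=-244737 / 338200 + 891 * sqrt(2) / 2436010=-0.72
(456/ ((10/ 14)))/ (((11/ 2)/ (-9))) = -57456/ 55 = -1044.65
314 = 314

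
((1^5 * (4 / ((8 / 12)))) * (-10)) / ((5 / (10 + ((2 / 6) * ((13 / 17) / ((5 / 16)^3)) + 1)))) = -493492 / 2125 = -232.23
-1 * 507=-507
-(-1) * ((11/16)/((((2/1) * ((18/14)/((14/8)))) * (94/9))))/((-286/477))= -23373/312832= -0.07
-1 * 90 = -90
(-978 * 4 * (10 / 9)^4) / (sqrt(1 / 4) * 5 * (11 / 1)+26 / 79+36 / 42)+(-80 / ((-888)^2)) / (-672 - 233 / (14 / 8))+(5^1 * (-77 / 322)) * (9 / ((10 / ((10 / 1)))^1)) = -10767539158198477735 / 49253835043146672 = -218.61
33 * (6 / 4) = 99 / 2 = 49.50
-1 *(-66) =66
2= 2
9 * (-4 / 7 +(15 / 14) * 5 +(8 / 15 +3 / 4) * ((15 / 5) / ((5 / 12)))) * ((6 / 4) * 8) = 265086 / 175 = 1514.78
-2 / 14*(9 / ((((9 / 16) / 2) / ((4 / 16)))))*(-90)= 720 / 7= 102.86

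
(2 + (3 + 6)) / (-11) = -1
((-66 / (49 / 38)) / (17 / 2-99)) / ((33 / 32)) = 4864 / 8869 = 0.55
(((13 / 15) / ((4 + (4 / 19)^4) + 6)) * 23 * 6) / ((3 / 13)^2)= 6585250451 / 29327985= 224.54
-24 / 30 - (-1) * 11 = 51 / 5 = 10.20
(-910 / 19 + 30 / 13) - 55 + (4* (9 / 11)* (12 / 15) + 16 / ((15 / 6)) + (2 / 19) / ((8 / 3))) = -4973707 / 54340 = -91.53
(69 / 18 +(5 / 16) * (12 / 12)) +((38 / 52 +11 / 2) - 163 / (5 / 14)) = -1391593 / 3120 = -446.02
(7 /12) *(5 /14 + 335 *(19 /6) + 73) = 11909 /18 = 661.61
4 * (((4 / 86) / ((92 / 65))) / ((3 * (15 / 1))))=26 / 8901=0.00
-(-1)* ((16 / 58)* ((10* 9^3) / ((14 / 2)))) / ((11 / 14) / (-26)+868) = 3032640 / 9162289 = 0.33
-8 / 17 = -0.47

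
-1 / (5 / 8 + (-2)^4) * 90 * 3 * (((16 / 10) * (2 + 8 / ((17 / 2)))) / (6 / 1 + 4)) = -17280 / 2261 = -7.64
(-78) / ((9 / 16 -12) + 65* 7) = -1248 / 7097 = -0.18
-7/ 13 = -0.54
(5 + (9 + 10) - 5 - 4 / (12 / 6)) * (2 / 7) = 34 / 7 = 4.86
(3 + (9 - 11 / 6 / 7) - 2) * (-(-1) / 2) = 409 / 84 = 4.87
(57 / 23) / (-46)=-57 / 1058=-0.05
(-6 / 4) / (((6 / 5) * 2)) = -5 / 8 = -0.62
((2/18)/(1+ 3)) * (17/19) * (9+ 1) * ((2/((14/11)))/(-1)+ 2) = 85/798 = 0.11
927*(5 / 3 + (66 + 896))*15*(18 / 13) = 241196130 / 13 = 18553548.46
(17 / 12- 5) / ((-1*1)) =43 / 12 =3.58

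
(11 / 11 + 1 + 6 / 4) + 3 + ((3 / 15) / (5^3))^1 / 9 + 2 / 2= 7.50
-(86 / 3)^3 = -636056 / 27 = -23557.63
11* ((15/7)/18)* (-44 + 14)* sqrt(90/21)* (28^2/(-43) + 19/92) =19610525* sqrt(210)/193844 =1466.04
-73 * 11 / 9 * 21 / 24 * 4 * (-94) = 264187 / 9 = 29354.11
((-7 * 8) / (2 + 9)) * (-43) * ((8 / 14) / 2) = 688 / 11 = 62.55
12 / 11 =1.09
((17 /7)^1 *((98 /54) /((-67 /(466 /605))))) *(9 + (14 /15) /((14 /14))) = -8262646 /16416675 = -0.50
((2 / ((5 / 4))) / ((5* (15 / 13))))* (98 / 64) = 637 / 1500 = 0.42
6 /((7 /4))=24 /7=3.43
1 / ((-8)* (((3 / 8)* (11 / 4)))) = -4 / 33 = -0.12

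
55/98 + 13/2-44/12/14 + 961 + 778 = 513265/294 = 1745.80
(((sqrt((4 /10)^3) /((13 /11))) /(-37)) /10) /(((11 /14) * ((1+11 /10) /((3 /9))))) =-4 * sqrt(10) /108225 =-0.00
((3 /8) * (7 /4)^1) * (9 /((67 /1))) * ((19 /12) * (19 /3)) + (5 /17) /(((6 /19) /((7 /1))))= 3238151 /437376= 7.40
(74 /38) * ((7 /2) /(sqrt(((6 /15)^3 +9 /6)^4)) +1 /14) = 2.93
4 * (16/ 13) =64/ 13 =4.92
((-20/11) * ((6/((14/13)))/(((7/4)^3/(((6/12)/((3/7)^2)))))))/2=-2.57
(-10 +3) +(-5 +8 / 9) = -11.11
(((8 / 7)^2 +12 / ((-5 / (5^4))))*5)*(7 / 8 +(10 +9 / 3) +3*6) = -23407725 / 98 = -238854.34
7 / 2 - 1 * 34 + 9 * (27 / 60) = -529 / 20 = -26.45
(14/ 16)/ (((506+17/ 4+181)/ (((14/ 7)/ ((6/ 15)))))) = 1/ 158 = 0.01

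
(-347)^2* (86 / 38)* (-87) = -450450069 / 19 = -23707898.37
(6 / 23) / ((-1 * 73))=-6 / 1679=-0.00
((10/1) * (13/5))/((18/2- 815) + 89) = -26/717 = -0.04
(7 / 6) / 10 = 7 / 60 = 0.12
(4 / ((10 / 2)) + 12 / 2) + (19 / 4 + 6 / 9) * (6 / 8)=869 / 80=10.86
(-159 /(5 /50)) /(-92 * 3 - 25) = 1590 /301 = 5.28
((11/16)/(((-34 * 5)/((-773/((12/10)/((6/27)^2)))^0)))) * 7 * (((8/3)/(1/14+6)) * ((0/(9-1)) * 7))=0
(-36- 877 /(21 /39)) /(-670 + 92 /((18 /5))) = 104877 /40600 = 2.58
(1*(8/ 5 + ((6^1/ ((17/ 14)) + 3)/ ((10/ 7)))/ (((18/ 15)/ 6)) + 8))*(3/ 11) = 19071/ 1870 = 10.20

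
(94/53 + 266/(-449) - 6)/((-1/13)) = 1490762/23797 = 62.64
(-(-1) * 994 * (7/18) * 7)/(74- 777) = -24353/6327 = -3.85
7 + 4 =11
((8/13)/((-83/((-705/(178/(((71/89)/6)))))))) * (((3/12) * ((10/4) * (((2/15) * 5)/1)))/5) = 16685/51280554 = 0.00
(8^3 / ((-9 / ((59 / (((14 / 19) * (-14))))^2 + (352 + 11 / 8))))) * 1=-158206880 / 7203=-21964.03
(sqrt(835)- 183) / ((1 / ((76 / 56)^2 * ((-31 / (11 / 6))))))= 6143859 / 1078- 33573 * sqrt(835) / 1078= 4799.37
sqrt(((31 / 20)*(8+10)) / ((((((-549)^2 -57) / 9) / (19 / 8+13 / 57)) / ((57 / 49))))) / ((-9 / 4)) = -sqrt(3465173490) / 2636760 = -0.02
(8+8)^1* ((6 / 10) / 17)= 0.56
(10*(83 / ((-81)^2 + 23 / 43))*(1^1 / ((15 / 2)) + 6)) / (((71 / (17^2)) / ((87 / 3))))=2751884588 / 30048549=91.58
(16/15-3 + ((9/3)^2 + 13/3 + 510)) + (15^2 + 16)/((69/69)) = 3812/5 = 762.40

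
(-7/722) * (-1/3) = 7/2166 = 0.00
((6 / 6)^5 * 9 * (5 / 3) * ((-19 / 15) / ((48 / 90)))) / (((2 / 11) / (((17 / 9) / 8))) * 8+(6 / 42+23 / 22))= -11305 / 2332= -4.85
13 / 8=1.62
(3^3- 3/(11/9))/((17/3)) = 810/187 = 4.33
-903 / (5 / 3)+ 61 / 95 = -10282 / 19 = -541.16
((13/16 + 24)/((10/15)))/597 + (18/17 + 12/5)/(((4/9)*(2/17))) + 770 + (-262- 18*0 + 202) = 24714601/31840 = 776.21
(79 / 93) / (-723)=-79 / 67239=-0.00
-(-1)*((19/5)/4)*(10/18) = 19/36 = 0.53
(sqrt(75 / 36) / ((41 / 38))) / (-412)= -95 * sqrt(3) / 50676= -0.00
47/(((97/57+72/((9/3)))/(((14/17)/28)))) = 0.05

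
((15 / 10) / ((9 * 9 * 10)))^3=0.00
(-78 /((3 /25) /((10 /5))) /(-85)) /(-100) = -13 /85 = -0.15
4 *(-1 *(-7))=28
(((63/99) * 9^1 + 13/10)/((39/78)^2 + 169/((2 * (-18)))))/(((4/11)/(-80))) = 6957/20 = 347.85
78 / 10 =39 / 5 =7.80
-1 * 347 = -347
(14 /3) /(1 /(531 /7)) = 354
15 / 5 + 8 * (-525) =-4197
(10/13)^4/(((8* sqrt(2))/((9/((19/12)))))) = 67500* sqrt(2)/542659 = 0.18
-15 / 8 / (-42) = 5 / 112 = 0.04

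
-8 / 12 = -2 / 3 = -0.67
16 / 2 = 8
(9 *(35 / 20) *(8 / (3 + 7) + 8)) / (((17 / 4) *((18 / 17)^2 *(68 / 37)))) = 2849 / 180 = 15.83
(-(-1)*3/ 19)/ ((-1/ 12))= -36/ 19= -1.89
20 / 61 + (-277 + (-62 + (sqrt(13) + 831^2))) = sqrt(13) + 42103562 / 61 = 690225.93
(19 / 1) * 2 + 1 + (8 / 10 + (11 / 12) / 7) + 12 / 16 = 8543 / 210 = 40.68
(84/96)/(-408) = -7/3264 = -0.00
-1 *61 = -61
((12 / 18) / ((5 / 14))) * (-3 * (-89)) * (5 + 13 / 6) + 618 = 62848 / 15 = 4189.87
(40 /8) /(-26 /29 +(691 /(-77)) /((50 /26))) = -279125 /310557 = -0.90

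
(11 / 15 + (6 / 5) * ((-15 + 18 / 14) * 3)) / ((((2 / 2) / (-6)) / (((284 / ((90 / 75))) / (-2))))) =-725194 / 21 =-34533.05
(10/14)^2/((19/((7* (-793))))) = -19825/133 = -149.06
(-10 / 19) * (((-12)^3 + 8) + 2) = 17180 / 19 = 904.21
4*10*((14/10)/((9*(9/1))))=0.69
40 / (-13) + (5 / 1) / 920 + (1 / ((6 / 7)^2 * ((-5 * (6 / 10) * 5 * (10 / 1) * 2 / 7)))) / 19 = -188553107 / 61354800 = -3.07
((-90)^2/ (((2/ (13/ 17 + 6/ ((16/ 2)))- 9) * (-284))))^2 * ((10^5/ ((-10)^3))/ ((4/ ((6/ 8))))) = -3262764796875/ 12616231684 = -258.62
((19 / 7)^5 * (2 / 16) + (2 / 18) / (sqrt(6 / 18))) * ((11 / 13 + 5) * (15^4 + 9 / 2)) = 427538 * sqrt(3) / 13 + 4763818864179 / 873964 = 5507781.07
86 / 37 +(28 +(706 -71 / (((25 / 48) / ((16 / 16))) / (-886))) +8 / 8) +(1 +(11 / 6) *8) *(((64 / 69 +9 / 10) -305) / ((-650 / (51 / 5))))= 10088740620107 / 82972500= 121591.38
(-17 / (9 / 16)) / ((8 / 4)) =-136 / 9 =-15.11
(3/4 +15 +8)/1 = 95/4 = 23.75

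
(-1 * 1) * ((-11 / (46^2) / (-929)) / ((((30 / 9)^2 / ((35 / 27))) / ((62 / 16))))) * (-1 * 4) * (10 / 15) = 2387 / 353837520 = 0.00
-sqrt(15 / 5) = -sqrt(3) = -1.73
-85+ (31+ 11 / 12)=-637 / 12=-53.08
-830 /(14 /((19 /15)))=-1577 /21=-75.10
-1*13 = -13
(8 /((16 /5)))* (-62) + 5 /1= -150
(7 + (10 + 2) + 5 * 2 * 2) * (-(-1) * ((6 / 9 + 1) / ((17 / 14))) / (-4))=-455 / 34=-13.38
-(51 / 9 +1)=-6.67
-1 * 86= -86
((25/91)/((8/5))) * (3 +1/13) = 625/1183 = 0.53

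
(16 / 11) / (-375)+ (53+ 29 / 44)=885311 / 16500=53.66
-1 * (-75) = 75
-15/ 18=-5/ 6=-0.83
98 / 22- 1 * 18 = -13.55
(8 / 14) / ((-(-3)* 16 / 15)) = 0.18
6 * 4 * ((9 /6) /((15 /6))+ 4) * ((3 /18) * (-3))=-276 /5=-55.20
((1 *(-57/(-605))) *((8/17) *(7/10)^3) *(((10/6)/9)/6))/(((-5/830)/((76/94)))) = -20554618/326291625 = -0.06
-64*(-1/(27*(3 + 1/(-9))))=32/39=0.82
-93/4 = -23.25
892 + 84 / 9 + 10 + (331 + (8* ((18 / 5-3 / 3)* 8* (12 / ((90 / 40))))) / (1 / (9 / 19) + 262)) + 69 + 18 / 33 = 1315.24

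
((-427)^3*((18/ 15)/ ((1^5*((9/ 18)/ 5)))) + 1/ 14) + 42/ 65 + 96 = -850170866347/ 910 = -934253699.28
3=3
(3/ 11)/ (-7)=-3/ 77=-0.04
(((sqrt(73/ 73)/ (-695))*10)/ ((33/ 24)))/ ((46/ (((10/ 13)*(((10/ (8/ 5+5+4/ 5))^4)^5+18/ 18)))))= -764789251818332892698134900302944080/ 10570928980371148596237881329965599971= -0.07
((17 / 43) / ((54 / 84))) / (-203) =-34 / 11223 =-0.00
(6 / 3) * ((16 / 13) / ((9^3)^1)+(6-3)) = 6.00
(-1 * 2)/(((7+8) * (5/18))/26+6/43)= -13416/2011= -6.67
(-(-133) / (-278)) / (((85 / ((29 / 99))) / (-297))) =0.49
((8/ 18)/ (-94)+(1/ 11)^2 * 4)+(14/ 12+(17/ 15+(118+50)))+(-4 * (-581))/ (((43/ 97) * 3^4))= 46558421023/ 198078210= 235.05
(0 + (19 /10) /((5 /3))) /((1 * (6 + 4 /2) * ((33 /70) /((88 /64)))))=133 /320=0.42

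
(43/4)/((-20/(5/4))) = -43/64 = -0.67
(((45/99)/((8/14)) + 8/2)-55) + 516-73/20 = 25418/55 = 462.15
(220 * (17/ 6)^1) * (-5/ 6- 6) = -38335/ 9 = -4259.44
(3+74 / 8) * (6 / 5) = 14.70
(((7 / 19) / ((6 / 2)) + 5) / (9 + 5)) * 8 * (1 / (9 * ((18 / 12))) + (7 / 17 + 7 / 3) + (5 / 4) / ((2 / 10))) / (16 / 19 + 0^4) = 1215523 / 38556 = 31.53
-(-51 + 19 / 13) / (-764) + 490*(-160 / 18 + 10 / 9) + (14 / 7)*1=-85123655 / 22347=-3809.18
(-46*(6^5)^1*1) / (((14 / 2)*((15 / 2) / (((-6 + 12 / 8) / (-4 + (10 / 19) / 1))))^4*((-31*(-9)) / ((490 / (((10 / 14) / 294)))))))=-9326944691568 / 283669375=-32879.63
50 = 50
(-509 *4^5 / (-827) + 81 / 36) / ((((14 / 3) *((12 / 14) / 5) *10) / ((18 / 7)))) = 2690109 / 13232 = 203.30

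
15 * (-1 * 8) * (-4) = 480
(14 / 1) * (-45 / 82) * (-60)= 18900 / 41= 460.98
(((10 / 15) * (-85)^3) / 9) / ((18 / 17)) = -10440125 / 243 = -42963.48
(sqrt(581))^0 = 1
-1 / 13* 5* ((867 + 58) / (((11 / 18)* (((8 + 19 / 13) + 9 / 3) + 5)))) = -33.34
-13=-13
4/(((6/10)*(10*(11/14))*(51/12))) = 112/561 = 0.20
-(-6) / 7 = 6 / 7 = 0.86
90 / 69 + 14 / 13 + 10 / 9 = 9398 / 2691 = 3.49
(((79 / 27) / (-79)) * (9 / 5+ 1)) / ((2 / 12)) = -28 / 45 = -0.62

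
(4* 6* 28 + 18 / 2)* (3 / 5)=2043 / 5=408.60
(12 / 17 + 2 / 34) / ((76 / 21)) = 273 / 1292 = 0.21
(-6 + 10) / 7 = 4 / 7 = 0.57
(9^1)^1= 9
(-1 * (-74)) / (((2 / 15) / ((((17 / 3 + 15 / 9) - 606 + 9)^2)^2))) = 1811686549639385 / 27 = 67099501838495.74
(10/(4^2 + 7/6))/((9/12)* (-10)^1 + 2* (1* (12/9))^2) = -1080/7313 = -0.15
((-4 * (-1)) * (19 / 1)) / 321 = 76 / 321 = 0.24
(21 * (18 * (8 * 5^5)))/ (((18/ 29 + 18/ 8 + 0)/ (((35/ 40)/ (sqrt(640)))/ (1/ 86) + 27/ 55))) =657720000/ 407 + 114568125 * sqrt(10)/ 37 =11407809.45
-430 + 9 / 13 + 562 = 1725 / 13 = 132.69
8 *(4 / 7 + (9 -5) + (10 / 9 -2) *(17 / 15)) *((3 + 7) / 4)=13472 / 189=71.28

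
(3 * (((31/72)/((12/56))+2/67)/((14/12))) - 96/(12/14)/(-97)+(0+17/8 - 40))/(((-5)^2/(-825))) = 378042775/363944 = 1038.74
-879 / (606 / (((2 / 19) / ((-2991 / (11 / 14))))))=3223 / 80356206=0.00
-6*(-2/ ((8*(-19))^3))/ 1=-0.00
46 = 46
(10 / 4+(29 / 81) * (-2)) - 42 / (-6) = 1423 / 162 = 8.78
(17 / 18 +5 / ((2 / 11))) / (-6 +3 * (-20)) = -128 / 297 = -0.43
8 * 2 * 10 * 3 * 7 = 3360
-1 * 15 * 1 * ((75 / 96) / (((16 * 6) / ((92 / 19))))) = -2875 / 4864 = -0.59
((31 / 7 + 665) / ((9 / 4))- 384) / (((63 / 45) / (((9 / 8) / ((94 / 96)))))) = -163440 / 2303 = -70.97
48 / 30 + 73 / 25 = 113 / 25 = 4.52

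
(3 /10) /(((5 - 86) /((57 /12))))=-19 /1080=-0.02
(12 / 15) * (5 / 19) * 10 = 40 / 19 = 2.11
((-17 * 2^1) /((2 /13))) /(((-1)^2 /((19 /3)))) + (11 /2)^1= -8365 /6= -1394.17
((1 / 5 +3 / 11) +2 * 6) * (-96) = -1197.38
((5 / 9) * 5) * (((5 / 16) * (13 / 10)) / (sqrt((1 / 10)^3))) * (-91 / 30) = -29575 * sqrt(10) / 864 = -108.25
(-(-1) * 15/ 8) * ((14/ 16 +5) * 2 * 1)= 705/ 32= 22.03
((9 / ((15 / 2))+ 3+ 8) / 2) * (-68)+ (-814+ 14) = -6074 / 5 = -1214.80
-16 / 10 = -8 / 5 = -1.60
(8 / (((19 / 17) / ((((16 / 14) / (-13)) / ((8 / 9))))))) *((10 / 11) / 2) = -6120 / 19019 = -0.32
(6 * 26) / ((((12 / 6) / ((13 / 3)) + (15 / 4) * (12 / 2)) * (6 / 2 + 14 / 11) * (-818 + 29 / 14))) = -208208 / 106839319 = -0.00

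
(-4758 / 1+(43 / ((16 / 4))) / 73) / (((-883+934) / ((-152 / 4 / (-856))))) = -26396567 / 6373776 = -4.14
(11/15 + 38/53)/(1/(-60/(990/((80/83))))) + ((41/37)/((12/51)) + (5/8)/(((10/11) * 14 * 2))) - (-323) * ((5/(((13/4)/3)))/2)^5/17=3345411337218811375/2680313885016768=1248.14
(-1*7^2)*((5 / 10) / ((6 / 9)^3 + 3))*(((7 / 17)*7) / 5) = -4.28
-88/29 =-3.03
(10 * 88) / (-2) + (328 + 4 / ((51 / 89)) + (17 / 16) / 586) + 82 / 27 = -438882757 / 4303584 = -101.98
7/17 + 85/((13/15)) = 21766/221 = 98.49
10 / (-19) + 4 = 66 / 19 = 3.47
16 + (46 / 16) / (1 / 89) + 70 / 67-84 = 101261 / 536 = 188.92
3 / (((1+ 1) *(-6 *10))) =-0.02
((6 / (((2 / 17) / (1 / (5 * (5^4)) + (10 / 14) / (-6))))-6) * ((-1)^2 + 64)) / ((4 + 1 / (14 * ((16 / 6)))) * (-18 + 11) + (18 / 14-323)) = 2.24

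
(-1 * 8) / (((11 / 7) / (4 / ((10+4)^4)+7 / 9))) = -134474 / 33957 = -3.96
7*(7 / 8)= 49 / 8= 6.12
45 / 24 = 15 / 8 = 1.88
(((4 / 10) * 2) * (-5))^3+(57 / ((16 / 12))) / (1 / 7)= 941 / 4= 235.25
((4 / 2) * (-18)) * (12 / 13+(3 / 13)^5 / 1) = -12347100 / 371293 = -33.25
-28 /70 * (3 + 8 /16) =-7 /5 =-1.40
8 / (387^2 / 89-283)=356 / 62291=0.01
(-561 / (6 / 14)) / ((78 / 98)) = -64141 / 39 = -1644.64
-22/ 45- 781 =-35167/ 45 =-781.49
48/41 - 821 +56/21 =-100511/123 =-817.16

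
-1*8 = -8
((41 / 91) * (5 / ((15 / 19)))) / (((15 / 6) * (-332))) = -779 / 226590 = -0.00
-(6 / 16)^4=-81 / 4096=-0.02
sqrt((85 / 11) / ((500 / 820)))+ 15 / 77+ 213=216.75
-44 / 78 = -22 / 39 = -0.56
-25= -25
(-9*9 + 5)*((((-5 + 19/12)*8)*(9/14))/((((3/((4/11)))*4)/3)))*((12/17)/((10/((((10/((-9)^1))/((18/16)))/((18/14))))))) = -99712/15147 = -6.58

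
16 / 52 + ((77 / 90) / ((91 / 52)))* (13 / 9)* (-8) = -28124 / 5265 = -5.34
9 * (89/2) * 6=2403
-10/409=-0.02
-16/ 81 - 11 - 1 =-988/ 81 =-12.20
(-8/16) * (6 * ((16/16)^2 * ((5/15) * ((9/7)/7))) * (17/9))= -17/49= -0.35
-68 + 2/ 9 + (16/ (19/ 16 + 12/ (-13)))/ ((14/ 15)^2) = 8170/ 4851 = 1.68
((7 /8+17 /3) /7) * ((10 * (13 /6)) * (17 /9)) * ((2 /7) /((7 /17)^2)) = 50137165 /777924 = 64.45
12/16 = 3/4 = 0.75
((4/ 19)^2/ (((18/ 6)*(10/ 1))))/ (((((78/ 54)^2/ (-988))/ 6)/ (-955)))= 990144/ 247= 4008.68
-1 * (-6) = 6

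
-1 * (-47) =47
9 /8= 1.12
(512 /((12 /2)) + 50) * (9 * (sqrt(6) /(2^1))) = 609 * sqrt(6) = 1491.74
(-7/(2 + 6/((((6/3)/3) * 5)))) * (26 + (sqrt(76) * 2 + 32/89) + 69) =-297045/1691 - 140 * sqrt(19)/19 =-207.78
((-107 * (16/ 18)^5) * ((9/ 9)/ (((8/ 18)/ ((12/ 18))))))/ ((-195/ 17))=29802496/ 3838185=7.76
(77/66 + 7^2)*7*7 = 14749/6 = 2458.17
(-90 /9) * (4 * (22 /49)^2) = -19360 /2401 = -8.06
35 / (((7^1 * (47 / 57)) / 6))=1710 / 47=36.38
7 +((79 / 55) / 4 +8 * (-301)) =-528141 / 220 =-2400.64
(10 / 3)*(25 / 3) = 250 / 9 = 27.78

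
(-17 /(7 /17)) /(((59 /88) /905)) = -55728.72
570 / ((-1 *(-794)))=285 / 397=0.72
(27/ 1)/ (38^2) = 27/ 1444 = 0.02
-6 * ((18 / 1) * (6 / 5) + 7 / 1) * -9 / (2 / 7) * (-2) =-54054 / 5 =-10810.80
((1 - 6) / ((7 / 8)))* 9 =-360 / 7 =-51.43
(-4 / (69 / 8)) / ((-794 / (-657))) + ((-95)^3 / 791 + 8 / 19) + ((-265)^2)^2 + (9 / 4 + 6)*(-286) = 1353510456986703223 / 274459598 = 4931547181.62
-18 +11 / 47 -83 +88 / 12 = -93.43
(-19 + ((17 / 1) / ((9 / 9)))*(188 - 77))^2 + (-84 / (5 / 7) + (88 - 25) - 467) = 17444512 / 5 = 3488902.40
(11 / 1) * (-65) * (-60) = 42900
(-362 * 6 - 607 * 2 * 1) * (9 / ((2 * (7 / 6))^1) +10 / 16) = -424943 / 28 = -15176.54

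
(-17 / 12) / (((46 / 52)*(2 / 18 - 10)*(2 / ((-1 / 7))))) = -0.01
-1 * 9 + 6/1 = -3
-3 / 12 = -1 / 4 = -0.25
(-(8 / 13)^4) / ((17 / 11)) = -45056 / 485537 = -0.09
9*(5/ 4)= 45/ 4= 11.25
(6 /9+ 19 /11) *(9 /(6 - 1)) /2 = 237 /110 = 2.15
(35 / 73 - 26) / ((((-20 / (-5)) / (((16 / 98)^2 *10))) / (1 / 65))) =-59616 / 2278549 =-0.03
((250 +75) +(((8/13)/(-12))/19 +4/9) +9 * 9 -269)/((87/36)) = 1222132/21489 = 56.87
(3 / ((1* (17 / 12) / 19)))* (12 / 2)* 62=254448 / 17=14967.53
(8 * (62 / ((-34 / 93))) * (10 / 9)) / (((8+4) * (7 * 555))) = -3844 / 118881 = -0.03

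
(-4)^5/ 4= -256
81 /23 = 3.52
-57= -57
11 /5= 2.20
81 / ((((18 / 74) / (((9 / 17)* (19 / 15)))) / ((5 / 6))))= 6327 / 34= 186.09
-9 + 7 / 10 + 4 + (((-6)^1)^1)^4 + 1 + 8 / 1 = 13007 / 10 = 1300.70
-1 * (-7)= 7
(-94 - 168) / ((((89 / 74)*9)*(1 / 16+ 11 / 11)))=-310208 / 13617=-22.78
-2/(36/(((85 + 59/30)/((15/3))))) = -2609/2700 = -0.97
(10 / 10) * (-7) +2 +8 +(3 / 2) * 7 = 27 / 2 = 13.50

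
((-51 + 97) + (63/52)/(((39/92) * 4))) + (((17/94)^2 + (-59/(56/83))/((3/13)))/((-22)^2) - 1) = 1363921433597/30355477152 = 44.93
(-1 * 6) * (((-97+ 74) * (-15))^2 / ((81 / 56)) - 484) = -1472488 / 3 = -490829.33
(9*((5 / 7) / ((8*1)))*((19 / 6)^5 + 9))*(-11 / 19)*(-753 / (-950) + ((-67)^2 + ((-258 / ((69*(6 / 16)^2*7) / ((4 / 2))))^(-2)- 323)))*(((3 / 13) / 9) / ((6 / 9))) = -6717062467058534784523 / 275149777199431680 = -24412.39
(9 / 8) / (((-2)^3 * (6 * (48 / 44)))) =-11 / 512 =-0.02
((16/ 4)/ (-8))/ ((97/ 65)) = -65/ 194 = -0.34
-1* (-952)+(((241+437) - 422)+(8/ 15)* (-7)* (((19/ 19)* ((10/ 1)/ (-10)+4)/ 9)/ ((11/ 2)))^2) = 19732456/ 16335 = 1207.99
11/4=2.75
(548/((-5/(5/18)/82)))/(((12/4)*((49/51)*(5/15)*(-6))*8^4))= 95489/903168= 0.11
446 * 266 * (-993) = -117805548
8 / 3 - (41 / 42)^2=3023 / 1764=1.71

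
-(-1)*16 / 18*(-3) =-8 / 3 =-2.67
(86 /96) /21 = 43 /1008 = 0.04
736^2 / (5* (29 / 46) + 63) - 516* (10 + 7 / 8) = 15684443 / 6086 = 2577.13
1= 1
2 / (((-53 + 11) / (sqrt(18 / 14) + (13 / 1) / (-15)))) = 13 / 315 - sqrt(7) / 49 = -0.01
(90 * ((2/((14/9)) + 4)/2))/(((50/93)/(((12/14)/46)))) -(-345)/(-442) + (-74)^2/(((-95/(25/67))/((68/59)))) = -1620556088498/93533375845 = -17.33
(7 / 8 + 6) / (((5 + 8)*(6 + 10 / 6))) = 165 / 2392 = 0.07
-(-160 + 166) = -6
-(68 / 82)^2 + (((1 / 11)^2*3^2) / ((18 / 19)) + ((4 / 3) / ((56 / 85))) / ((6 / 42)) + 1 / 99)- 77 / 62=1398934627 / 113497758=12.33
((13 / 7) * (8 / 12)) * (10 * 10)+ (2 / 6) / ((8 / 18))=10463 / 84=124.56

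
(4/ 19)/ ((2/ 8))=16/ 19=0.84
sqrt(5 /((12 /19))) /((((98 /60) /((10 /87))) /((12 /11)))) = 0.22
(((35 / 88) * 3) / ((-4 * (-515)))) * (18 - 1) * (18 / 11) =3213 / 199408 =0.02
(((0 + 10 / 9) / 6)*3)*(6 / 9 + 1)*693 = 1925 / 3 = 641.67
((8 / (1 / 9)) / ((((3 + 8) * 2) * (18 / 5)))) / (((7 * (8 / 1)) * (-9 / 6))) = -5 / 462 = -0.01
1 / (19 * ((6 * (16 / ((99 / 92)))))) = 33 / 55936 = 0.00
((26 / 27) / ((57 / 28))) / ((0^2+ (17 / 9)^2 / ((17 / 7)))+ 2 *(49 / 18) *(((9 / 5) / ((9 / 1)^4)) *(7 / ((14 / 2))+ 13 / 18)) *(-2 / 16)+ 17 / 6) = 42456960 / 386137019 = 0.11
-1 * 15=-15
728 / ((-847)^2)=104 / 102487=0.00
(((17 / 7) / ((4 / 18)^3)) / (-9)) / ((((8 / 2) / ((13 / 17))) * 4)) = -1053 / 896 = -1.18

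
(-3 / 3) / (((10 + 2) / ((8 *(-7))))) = 14 / 3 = 4.67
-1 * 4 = -4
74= 74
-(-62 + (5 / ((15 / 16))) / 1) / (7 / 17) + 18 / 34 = 49319 / 357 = 138.15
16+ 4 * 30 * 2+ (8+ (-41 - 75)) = 148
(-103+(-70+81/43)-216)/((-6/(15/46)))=41615/1978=21.04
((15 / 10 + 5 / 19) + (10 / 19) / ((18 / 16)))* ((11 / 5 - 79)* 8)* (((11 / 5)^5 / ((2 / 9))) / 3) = -31457769728 / 296875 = -105963.01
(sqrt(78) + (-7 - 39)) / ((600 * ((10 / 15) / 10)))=-23 / 20 + sqrt(78) / 40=-0.93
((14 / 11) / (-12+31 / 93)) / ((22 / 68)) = -0.34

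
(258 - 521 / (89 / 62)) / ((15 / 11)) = -20548 / 267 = -76.96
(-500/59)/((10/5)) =-250/59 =-4.24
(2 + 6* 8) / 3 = 50 / 3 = 16.67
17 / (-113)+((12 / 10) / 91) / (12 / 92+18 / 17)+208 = 1656509041 / 7969325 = 207.86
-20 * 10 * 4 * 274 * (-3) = 657600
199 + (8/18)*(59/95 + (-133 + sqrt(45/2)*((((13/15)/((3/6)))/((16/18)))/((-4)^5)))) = 39947/285 - 13*sqrt(10)/10240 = 140.16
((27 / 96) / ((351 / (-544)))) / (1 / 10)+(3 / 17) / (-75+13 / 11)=-2347967 / 538356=-4.36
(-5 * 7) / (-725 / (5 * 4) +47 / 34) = 2380 / 2371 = 1.00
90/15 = 6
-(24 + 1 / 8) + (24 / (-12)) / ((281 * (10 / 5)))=-54241 / 2248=-24.13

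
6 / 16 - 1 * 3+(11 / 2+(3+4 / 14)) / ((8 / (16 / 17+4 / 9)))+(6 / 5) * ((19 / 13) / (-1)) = -530399 / 185640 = -2.86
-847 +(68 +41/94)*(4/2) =-33376/47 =-710.13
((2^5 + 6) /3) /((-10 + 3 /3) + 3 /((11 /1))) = -209 /144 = -1.45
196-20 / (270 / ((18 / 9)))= 5288 / 27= 195.85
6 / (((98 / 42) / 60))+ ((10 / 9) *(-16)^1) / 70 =9704 / 63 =154.03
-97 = -97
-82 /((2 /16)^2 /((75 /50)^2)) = -11808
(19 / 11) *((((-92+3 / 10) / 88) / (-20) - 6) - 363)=-637.27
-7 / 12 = -0.58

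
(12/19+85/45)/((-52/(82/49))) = -17671/217854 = -0.08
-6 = -6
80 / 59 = 1.36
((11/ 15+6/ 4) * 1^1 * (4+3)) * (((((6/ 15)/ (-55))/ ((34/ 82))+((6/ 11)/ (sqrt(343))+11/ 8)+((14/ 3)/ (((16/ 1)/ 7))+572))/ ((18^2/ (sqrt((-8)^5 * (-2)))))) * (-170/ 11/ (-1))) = 145792 * sqrt(7)/ 68607+242228302064/ 2205225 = 109848.52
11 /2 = 5.50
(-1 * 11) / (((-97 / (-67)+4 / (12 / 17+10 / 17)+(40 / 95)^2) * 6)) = -2926627 / 7528278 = -0.39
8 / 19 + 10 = 198 / 19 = 10.42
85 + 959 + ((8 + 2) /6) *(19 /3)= 9491 /9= 1054.56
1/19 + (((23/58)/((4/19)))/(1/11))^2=439091555/1022656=429.36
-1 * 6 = -6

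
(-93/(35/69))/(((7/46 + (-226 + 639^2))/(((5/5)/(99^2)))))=-32798/715509149355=-0.00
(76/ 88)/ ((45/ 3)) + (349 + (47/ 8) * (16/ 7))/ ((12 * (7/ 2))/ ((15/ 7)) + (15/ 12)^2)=67201969/ 3910830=17.18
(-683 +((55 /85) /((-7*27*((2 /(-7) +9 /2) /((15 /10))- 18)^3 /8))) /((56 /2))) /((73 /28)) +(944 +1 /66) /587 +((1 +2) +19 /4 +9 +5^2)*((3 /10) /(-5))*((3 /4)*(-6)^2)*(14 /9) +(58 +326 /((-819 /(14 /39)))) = -301850300050309072679 /980933836752054900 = -307.72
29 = 29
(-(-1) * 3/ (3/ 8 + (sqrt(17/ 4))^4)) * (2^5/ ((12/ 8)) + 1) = 1072/ 295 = 3.63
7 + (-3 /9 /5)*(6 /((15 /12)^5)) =107327 /15625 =6.87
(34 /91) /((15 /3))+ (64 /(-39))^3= -9019898 /2076165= -4.34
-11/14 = -0.79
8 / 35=0.23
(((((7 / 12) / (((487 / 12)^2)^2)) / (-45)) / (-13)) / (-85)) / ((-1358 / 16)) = 1536 / 30145317439603925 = 0.00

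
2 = 2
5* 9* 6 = 270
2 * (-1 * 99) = -198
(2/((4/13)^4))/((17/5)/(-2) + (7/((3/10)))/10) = 428415/1216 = 352.31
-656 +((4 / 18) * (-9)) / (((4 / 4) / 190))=-1036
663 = 663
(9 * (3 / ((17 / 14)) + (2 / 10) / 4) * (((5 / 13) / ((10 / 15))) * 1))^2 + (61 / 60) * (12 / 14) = 18834803867 / 109403840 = 172.16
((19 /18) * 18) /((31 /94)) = 57.61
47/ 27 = 1.74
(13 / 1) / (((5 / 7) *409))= 91 / 2045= 0.04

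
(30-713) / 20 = -683 / 20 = -34.15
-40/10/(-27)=4/27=0.15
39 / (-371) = -39 / 371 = -0.11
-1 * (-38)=38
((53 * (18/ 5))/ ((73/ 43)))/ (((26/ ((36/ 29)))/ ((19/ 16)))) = 3507381/ 550420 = 6.37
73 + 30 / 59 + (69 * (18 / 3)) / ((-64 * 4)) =542923 / 7552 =71.89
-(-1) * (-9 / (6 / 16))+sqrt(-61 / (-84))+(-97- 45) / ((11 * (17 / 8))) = -5624 / 187+sqrt(1281) / 42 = -29.22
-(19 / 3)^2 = -361 / 9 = -40.11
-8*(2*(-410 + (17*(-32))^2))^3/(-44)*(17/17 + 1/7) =42904844390718464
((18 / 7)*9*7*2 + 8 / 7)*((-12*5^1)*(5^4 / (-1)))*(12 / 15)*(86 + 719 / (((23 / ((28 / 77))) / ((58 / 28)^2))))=114083657880000 / 86779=1314645915.26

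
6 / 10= 3 / 5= 0.60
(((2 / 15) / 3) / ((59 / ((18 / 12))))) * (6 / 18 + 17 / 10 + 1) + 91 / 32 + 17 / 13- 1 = 3.15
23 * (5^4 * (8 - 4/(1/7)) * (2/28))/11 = -143750/77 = -1866.88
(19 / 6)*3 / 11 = 19 / 22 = 0.86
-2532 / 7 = -361.71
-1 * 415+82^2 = 6309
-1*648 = -648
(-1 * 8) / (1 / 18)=-144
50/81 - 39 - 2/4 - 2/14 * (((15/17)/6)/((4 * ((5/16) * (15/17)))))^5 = -413371939/10631250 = -38.88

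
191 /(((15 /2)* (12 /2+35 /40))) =3056 /825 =3.70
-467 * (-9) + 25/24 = 100897/24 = 4204.04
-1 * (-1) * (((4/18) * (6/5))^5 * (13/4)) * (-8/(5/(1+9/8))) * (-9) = 56576/421875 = 0.13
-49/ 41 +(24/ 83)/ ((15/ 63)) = 329/ 17015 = 0.02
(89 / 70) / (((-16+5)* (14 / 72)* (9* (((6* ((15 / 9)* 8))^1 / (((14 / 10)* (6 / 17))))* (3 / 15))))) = -267 / 130900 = -0.00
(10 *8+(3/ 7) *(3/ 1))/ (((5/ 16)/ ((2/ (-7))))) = -18208/ 245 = -74.32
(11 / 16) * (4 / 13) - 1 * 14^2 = -10181 / 52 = -195.79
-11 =-11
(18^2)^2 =104976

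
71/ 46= 1.54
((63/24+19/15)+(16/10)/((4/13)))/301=1091/36120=0.03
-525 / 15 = -35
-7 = -7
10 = 10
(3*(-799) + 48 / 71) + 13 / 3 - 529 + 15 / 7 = -4352002 / 1491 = -2918.85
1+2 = 3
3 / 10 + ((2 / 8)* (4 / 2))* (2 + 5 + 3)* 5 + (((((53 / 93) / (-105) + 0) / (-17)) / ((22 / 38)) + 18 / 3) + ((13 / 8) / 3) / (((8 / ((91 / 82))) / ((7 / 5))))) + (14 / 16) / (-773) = 46527599402897 / 1481552924544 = 31.40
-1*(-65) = 65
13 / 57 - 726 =-41369 / 57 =-725.77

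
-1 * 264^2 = -69696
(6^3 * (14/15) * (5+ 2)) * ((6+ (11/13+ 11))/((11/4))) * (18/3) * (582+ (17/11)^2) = 2778080191488/86515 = 32110965.63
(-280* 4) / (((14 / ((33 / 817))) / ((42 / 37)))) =-3.67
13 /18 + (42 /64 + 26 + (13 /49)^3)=928295101 /33882912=27.40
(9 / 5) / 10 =9 / 50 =0.18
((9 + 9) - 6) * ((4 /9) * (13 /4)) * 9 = 156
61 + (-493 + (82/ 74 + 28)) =-14907/ 37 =-402.89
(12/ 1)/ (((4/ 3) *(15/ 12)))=7.20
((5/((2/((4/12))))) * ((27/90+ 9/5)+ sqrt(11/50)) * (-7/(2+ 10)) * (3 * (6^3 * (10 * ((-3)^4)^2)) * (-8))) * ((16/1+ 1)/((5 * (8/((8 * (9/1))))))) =505931832 * sqrt(22)+ 10624568472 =12997599110.21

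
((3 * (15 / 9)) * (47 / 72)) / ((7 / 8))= 235 / 63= 3.73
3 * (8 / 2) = 12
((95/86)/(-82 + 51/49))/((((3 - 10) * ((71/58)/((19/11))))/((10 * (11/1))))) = 3664150/12111251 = 0.30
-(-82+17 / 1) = 65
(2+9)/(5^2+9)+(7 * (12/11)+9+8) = 9335/374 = 24.96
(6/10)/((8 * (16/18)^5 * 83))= 177147/108789760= 0.00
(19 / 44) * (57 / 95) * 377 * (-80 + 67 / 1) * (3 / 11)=-838071 / 2420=-346.31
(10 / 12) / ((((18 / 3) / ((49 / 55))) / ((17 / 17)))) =49 / 396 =0.12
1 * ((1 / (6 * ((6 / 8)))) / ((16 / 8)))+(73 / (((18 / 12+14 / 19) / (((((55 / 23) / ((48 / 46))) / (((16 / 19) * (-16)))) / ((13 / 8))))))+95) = 91.70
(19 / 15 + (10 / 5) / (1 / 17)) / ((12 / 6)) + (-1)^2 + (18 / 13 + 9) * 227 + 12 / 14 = 6488659 / 2730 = 2376.80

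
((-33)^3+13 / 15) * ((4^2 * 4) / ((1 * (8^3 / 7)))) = -1886647 / 60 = -31444.12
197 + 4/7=1383/7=197.57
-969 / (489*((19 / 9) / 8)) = -1224 / 163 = -7.51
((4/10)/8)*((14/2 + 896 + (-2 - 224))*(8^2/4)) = 2708/5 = 541.60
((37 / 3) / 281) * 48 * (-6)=-12.64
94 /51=1.84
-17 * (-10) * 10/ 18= 850/ 9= 94.44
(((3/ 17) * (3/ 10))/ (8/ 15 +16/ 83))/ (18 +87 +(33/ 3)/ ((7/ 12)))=5229/ 8882704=0.00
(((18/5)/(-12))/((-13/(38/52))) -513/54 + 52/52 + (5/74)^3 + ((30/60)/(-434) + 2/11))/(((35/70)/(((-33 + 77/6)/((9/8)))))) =24880946404897/83591886105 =297.65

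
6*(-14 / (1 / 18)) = -1512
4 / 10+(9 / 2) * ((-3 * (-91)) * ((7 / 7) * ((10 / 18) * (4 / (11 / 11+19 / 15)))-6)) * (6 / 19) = -3144314 / 1615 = -1946.94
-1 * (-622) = 622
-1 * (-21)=21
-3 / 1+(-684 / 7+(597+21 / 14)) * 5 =35013 / 14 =2500.93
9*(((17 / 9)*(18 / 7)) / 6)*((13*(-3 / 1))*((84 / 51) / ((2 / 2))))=-468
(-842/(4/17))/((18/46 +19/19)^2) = -3786053/2048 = -1848.66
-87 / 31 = -2.81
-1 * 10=-10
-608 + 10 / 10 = -607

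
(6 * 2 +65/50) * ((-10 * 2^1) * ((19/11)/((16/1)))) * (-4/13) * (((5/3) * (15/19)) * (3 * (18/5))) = 17955/143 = 125.56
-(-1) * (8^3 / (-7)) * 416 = -212992 / 7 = -30427.43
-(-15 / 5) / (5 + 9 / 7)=21 / 44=0.48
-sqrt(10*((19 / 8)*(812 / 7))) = -sqrt(2755) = -52.49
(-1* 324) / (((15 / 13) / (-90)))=25272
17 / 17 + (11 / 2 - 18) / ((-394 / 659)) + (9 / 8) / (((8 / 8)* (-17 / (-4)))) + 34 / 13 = 24.79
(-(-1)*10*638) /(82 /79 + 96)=252010 /3833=65.75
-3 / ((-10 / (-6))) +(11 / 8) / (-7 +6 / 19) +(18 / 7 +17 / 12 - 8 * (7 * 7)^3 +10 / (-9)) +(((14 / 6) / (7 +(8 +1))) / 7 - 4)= -602440164659 / 640080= -941195.11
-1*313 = -313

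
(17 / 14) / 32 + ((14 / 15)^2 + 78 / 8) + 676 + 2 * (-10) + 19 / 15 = 67326913 / 100800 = 667.93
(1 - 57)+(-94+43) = -107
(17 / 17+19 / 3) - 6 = 4 / 3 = 1.33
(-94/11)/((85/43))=-4.32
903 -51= 852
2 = 2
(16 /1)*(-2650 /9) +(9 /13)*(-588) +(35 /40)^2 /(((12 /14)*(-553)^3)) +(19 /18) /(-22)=-138569881018607 /27073757568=-5118.24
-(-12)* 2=24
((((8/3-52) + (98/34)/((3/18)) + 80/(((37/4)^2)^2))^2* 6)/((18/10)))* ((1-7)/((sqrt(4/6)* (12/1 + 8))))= -4685884748210572418* sqrt(6)/9135959059648521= -1256.36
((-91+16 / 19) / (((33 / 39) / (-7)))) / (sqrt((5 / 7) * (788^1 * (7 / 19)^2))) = 22269 * sqrt(6895) / 21670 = 85.33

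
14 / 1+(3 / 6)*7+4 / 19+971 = 37571 / 38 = 988.71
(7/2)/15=7/30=0.23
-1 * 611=-611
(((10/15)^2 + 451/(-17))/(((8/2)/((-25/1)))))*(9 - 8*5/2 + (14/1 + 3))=99775/102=978.19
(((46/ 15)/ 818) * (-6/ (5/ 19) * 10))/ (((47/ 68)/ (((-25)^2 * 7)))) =-104006000/ 19223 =-5410.50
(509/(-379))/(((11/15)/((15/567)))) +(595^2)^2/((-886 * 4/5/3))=-493777807065913025/930820968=-530475595.24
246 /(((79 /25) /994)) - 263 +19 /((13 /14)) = 79221213 /1027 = 77138.47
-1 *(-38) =38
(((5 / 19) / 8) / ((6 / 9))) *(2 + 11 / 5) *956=15057 / 76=198.12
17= 17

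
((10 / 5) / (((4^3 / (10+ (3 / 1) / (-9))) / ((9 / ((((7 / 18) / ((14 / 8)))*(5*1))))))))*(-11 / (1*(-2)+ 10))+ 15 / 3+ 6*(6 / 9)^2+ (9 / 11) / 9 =371131 / 84480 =4.39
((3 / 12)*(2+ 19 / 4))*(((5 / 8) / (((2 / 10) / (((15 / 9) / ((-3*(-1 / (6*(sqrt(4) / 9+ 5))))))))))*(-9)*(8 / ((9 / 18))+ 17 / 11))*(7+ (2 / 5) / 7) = -504120825 / 4928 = -102297.25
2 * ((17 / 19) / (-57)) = -34 / 1083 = -0.03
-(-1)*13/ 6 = 13/ 6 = 2.17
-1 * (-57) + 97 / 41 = 2434 / 41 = 59.37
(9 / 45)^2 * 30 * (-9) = -54 / 5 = -10.80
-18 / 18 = -1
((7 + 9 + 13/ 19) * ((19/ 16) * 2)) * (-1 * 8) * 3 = -951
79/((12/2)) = 79/6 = 13.17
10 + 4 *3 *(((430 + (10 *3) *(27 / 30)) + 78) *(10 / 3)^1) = 21410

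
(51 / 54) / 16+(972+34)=289745 / 288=1006.06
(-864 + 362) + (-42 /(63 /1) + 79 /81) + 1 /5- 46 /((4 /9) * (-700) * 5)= -501.46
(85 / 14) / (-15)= -17 / 42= -0.40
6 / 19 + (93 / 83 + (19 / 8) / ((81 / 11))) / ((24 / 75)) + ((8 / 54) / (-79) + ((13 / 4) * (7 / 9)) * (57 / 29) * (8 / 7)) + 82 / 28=1760750485997 / 131105169216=13.43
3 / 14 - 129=-1803 / 14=-128.79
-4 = -4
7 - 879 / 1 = -872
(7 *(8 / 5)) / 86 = 28 / 215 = 0.13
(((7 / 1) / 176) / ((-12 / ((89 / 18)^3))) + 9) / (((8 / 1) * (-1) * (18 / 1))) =-105919873 / 1773674496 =-0.06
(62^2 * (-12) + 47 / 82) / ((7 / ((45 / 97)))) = -170210205 / 55678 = -3057.05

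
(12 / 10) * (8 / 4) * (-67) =-804 / 5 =-160.80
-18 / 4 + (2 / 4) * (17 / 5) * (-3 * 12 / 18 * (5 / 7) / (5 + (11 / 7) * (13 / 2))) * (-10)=-1237 / 426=-2.90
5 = 5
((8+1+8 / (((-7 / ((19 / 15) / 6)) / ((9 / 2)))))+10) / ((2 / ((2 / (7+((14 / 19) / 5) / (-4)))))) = 7942 / 3087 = 2.57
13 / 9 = 1.44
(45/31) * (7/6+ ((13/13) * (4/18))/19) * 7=455/38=11.97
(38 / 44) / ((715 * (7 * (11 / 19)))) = 361 / 1211210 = 0.00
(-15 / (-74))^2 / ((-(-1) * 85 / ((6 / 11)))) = 135 / 512006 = 0.00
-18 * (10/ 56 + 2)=-549/ 14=-39.21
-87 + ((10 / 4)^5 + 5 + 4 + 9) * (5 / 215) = -116011 / 1376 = -84.31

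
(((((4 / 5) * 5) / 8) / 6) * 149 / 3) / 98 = 149 / 3528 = 0.04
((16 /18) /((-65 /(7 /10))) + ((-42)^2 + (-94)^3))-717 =-2426395753 /2925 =-829537.01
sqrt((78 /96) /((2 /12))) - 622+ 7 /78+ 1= -48431 /78+ sqrt(78) /4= -618.70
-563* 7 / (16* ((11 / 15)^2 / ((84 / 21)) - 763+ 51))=886725 / 2562716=0.35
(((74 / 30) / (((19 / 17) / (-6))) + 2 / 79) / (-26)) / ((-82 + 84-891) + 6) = -49596 / 86149895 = -0.00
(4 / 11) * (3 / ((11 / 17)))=204 / 121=1.69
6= 6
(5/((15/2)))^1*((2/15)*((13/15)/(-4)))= -13/675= -0.02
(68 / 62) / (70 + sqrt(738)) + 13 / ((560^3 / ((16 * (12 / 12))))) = 13062278643 / 708072736000-51 * sqrt(82) / 64511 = 0.01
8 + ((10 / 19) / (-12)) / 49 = 44683 / 5586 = 8.00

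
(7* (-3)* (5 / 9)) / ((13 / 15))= -175 / 13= -13.46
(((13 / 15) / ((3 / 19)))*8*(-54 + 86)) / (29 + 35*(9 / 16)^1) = 53248 / 1845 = 28.86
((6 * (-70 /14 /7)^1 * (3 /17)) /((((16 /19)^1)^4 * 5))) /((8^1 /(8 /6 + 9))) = -12119853 /31195136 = -0.39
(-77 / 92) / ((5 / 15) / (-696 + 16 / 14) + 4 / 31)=-6.51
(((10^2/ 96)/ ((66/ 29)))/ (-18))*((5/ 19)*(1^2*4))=-3625/ 135432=-0.03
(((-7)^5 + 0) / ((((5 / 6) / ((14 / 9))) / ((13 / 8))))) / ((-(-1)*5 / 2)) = -1529437 / 75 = -20392.49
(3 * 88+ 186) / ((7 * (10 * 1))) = 45 / 7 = 6.43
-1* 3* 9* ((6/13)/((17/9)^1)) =-1458/221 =-6.60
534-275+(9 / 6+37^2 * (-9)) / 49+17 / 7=981 / 98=10.01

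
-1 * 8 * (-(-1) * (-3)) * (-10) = -240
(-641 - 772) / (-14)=1413 / 14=100.93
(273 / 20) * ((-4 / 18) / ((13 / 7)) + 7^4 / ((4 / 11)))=21630217 / 240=90125.90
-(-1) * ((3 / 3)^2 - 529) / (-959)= 528 / 959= 0.55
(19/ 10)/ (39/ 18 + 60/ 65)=741/ 1205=0.61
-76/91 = -0.84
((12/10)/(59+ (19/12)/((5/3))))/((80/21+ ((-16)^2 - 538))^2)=2646/10230156959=0.00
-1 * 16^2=-256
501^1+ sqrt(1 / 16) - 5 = 1985 / 4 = 496.25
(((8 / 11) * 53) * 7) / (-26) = -1484 / 143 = -10.38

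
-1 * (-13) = 13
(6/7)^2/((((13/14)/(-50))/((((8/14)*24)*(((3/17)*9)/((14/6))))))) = -27993600/75803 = -369.29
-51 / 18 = -17 / 6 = -2.83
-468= -468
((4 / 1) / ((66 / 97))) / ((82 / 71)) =6887 / 1353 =5.09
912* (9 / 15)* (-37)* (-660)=13362624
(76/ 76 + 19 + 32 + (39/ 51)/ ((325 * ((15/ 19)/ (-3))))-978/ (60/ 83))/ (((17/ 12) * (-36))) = 5528863/ 216750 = 25.51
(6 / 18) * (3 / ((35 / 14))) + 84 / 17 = 454 / 85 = 5.34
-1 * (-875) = 875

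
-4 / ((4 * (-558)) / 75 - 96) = 25 / 786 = 0.03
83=83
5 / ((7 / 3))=15 / 7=2.14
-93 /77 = -1.21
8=8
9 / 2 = 4.50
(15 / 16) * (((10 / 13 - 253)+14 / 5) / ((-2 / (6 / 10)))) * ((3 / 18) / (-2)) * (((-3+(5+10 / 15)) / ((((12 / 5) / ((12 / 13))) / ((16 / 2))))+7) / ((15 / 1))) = -9614309 / 1622400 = -5.93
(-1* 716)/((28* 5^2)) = -179/175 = -1.02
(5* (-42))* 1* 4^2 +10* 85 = -2510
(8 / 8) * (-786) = -786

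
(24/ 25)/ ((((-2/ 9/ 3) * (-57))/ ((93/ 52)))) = 2511/ 6175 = 0.41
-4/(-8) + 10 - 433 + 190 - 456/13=-6957/26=-267.58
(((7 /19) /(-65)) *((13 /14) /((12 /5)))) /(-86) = 1 /39216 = 0.00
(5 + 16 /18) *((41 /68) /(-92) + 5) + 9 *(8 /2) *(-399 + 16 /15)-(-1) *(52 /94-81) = -21135962471 /1470160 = -14376.64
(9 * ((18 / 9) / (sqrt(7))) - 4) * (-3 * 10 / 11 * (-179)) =-21480 / 11 + 96660 * sqrt(7) / 77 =1368.55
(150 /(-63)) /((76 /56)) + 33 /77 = -529 /399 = -1.33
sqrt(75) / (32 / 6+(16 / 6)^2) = 0.70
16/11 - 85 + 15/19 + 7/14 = -82.26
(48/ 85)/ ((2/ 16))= 384/ 85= 4.52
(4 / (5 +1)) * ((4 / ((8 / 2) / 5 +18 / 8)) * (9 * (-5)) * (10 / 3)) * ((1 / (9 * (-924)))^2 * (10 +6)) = -0.00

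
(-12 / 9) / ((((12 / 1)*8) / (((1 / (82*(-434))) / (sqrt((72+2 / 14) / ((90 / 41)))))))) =sqrt(57974) / 3536877792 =0.00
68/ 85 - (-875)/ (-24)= -4279/ 120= -35.66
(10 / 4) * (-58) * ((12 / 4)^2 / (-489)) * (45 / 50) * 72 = 28188 / 163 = 172.93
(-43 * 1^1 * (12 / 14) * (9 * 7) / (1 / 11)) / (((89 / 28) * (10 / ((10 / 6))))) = -119196 / 89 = -1339.28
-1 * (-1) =1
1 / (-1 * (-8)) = 1 / 8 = 0.12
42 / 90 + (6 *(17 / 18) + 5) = 11.13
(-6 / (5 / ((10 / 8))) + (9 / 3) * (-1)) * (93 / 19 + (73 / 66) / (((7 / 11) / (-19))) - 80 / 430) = 2914815 / 22876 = 127.42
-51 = -51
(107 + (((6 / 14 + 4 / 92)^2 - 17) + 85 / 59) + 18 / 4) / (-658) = -294133209 / 2012610124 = -0.15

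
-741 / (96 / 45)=-11115 / 32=-347.34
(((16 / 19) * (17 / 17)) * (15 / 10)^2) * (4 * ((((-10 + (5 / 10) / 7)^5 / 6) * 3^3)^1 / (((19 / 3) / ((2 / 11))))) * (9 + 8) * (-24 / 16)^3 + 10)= 5787546304131243 / 1067849552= 5419814.33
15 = 15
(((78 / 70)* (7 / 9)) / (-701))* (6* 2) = -52 / 3505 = -0.01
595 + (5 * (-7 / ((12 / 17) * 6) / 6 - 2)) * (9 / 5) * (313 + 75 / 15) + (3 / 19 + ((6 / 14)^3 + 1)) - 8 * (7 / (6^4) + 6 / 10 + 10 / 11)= -1376931207709 / 232265880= -5928.25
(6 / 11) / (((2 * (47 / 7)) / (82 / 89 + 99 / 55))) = 25431 / 230065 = 0.11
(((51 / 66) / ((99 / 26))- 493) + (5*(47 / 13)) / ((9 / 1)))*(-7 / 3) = 1145.17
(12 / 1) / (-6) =-2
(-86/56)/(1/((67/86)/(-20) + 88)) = -151293/1120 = -135.08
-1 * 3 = -3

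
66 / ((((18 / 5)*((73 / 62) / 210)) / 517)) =123407900 / 73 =1690519.18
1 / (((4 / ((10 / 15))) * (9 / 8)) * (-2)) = -0.07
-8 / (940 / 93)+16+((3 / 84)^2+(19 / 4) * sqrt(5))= 19 * sqrt(5) / 4+2802251 / 184240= 25.83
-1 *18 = -18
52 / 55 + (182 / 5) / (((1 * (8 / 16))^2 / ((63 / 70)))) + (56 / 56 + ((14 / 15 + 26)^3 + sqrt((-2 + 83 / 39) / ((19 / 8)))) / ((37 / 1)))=2 * sqrt(7410) / 27417 + 908004049 / 1373625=661.03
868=868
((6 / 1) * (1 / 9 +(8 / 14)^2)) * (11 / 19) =4246 / 2793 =1.52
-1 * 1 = -1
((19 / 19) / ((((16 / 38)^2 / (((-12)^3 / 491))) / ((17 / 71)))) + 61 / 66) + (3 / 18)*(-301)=-62117192 / 1150413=-54.00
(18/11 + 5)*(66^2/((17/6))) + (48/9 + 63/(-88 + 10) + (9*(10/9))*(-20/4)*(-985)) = 78840445/1326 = 59457.35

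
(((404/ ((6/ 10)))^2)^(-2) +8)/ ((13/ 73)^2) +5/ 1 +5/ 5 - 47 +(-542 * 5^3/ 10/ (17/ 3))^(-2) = 392908369802099943309577/ 1859830106058905760000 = 211.26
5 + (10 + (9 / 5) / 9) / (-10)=199 / 50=3.98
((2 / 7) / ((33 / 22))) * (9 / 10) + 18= 636 / 35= 18.17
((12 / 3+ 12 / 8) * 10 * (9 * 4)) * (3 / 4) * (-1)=-1485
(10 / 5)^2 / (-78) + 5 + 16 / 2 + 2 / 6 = 518 / 39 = 13.28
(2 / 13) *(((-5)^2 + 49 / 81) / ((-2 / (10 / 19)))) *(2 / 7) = -41480 / 140049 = -0.30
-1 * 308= -308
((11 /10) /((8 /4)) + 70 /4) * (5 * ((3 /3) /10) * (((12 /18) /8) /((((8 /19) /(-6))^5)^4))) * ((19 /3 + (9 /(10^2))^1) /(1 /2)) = 10130794841857813125837669994882907706183 /8796093022208000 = 1151738029177273929899192.00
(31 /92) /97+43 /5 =383887 /44620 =8.60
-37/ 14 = -2.64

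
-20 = -20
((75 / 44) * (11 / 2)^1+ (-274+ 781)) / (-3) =-1377 / 8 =-172.12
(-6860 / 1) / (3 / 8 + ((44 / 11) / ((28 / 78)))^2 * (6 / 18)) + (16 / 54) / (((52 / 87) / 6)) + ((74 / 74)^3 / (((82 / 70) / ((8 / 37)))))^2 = -78976320708172 / 489767228847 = -161.25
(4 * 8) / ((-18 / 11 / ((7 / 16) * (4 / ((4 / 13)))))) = -1001 / 9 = -111.22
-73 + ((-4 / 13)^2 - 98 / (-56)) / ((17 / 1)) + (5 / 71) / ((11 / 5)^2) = -72.88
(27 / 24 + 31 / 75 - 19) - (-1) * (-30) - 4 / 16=-28627 / 600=-47.71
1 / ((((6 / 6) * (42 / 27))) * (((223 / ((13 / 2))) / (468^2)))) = 6406452 / 1561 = 4104.07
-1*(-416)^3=71991296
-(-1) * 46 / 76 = 23 / 38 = 0.61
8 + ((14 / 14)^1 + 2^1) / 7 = 59 / 7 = 8.43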